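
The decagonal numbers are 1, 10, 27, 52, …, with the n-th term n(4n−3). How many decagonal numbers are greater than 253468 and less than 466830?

89

The n-th decagonal number is n(4n−3).
Smallest index with value > 253468: n = 253 (giving 255277).
Largest index with value < 466830: n = 341 (giving 464101).
Indices 253 through 341: 89 terms.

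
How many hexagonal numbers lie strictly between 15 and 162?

The n-th hexagonal number is n(2n−1).
Smallest index with value > 15: n = 4 (giving 28).
Largest index with value < 162: n = 9 (giving 153).
Indices 4 through 9: 6 terms.

6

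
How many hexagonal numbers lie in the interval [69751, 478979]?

The n-th hexagonal number is n(2n−1).
Smallest index with value ≥ 69751: n = 187 (giving 69751).
Largest index with value ≤ 478979: n = 489 (giving 477753).
Indices 187 through 489: 303 terms.

303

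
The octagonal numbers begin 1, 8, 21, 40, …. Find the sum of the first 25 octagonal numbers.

15925

Σ i(3i−2) = 3Σi² − 2Σi over i = 1..25.
Σi = 325 and Σi² = 5525.
3·5525 − 2·325 = 15925.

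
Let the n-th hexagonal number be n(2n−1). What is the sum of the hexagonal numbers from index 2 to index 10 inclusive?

714

Σ i(2i−1) = 2Σi² − Σi over i = 2..10.
Σi = 55 − 1 = 54 and Σi² = 385 − 1 = 384.
2·384 − 1·54 = 714.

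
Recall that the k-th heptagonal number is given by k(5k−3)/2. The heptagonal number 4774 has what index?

Set n(5n−3)/2 = 4774, giving 5n² − 3n − 9548 = 0.
The discriminant is 9 + 40·4774 = 190969, and √190969 = 437.
So n = (3 + 437) / 10 = 440/10 = 44.
Check: 44·(5·44 − 3)/2 = 4774. ✓

44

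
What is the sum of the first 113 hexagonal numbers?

968297

Σ i(2i−1) = 2Σi² − Σi over i = 1..113.
Σi = 6441 and Σi² = 487369.
2·487369 − 1·6441 = 968297.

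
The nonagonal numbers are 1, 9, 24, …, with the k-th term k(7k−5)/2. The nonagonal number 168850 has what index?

Set n(7n−5)/2 = 168850, giving 7n² − 5n − 337700 = 0.
The discriminant is 25 + 56·168850 = 9455625, and √9455625 = 3075.
So n = (5 + 3075) / 14 = 3080/14 = 220.

220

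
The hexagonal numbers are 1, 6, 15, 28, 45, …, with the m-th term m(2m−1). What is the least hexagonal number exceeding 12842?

Solve n(2n−1) > 12842 for integer n.
The largest n with value ≤ 12842 is 80 (since 12720 ≤ 12842 < 13041), so the first above is n = 81, value 13041.

13041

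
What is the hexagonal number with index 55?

5995

The 55th hexagonal number is n(2n−1) with n = 55.
55·(2·55 − 1) = 55·109 = 5995.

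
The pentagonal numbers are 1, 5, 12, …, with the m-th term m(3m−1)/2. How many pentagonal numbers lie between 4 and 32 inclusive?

3

The n-th pentagonal number is n(3n−1)/2.
Smallest index with value ≥ 4: n = 2 (giving 5).
Largest index with value ≤ 32: n = 4 (giving 22).
Indices 2 through 4: 3 terms.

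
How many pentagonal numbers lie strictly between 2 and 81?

The n-th pentagonal number is n(3n−1)/2.
Smallest index with value > 2: n = 2 (giving 5).
Largest index with value < 81: n = 7 (giving 70).
Indices 2 through 7: 6 terms.

6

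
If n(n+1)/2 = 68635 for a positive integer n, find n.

370

Set n(n+1)/2 = 68635, giving n² + n − 137270 = 0.
The discriminant is 1 + 8·68635 = 549081, and √549081 = 741.
So n = (-1 + 741) / 2 = 740/2 = 370.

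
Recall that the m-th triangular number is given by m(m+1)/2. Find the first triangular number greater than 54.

Solve n(n+1)/2 > 54 for integer n.
The largest n with value ≤ 54 is 9 (since 45 ≤ 54 < 55), so the first above is n = 10, value 55.

55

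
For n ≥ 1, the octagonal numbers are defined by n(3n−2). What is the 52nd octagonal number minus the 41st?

52·(3·52 − 2) = 8008 and 41·(3·41 − 2) = 4961.
Difference: 8008 − 4961 = 3047.

3047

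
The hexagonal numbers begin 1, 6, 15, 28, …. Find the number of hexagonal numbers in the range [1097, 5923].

31

The n-th hexagonal number is n(2n−1).
Smallest index with value ≥ 1097: n = 24 (giving 1128).
Largest index with value ≤ 5923: n = 54 (giving 5778).
Indices 24 through 54: 31 terms.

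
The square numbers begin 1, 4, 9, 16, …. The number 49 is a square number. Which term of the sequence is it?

7

We need n² = 49, so n = √49 = 7.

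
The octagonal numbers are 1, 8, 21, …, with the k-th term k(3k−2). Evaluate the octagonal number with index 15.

The 15th octagonal number is n(3n−2) with n = 15.
15·(3·15 − 2) = 15·43 = 645.

645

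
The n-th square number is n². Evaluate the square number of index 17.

The 17th square number is n² with n = 17.
17² = 289.

289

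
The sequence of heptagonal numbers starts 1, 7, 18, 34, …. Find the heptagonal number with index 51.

The 51st heptagonal number is n(5n−3)/2 with n = 51.
51·(5·51 − 3)/2 = 51·252/2 = 51·126 = 6426.

6426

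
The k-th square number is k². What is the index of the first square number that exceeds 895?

Solve n² > 895 for integer n.
The largest n with value ≤ 895 is 29 (since 841 ≤ 895 < 900), so the first above is n = 30, value 900.

30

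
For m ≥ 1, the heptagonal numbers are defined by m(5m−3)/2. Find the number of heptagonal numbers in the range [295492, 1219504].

354

The n-th heptagonal number is n(5n−3)/2.
Smallest index with value ≥ 295492: n = 345 (giving 297045).
Largest index with value ≤ 1219504: n = 698 (giving 1216963).
Indices 345 through 698: 354 terms.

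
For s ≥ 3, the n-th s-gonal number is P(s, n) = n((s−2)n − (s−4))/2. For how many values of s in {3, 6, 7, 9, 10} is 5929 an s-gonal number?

1

s = 3: P(3, 108) = 5886 and P(3, 109) = 5995; 5929 is not s-gonal.
s = 6: P(6, 54) = 5778 and P(6, 55) = 5995; 5929 is not s-gonal.
s = 7: P(7, 49) = 5929. ✓
s = 9: P(9, 41) = 5781 and P(9, 42) = 6069; 5929 is not s-gonal.
s = 10: P(10, 38) = 5662 and P(10, 39) = 5967; 5929 is not s-gonal.
Hits: s ∈ {7} → 1.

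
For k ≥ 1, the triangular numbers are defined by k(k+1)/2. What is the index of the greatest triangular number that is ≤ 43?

Solve n(n+1)/2 ≤ 43 for integer n.
n = 8 gives 36 ≤ 43, while n = 9 gives 45 > 43; so the answer is index 8.

8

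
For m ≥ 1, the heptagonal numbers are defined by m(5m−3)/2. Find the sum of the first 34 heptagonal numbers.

33320

Σ i(5i−3)/2 = (5Σi² − 3Σi) / 2 over i = 1..34.
Σi = 595 and Σi² = 13685.
(5·13685 − 3·595) / 2 = 66640/2 = 33320.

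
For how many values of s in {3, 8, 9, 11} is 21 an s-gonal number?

s = 3: P(3, 6) = 21. ✓
s = 8: P(8, 3) = 21. ✓
s = 9: P(9, 2) = 9 and P(9, 3) = 24; 21 is not s-gonal.
s = 11: P(11, 2) = 11 and P(11, 3) = 30; 21 is not s-gonal.
Hits: s ∈ {3, 8} → 2.

2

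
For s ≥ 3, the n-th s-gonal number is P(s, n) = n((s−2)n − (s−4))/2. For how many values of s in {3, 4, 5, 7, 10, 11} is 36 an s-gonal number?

s = 3: P(3, 8) = 36. ✓
s = 4: P(4, 6) = 36. ✓
s = 5: P(5, 5) = 35 and P(5, 6) = 51; 36 is not s-gonal.
s = 7: P(7, 4) = 34 and P(7, 5) = 55; 36 is not s-gonal.
s = 10: P(10, 3) = 27 and P(10, 4) = 52; 36 is not s-gonal.
s = 11: P(11, 3) = 30 and P(11, 4) = 58; 36 is not s-gonal.
Hits: s ∈ {3, 4} → 2.

2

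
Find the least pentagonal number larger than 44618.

44807

Solve n(3n−1)/2 > 44618 for integer n.
The largest n with value ≤ 44618 is 172 (since 44290 ≤ 44618 < 44807), so the first above is n = 173, value 44807.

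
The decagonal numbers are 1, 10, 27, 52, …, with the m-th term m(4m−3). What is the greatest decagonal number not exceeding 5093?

5076

Solve n(4n−3) ≤ 5093 for integer n.
n = 36 gives 5076 ≤ 5093, while n = 37 gives 5365 > 5093; so the answer is 5076.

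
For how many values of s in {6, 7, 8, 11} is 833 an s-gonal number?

2

s = 6: P(6, 20) = 780 and P(6, 21) = 861; 833 is not s-gonal.
s = 7: P(7, 18) = 783 and P(7, 19) = 874; 833 is not s-gonal.
s = 8: P(8, 17) = 833. ✓
s = 11: P(11, 14) = 833. ✓
Hits: s ∈ {8, 11} → 2.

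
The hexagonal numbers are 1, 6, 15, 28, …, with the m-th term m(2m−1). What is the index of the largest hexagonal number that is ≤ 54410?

165

Solve n(2n−1) ≤ 54410 for integer n.
n = 165 gives 54285 ≤ 54410, while n = 166 gives 54946 > 54410; so the answer is index 165.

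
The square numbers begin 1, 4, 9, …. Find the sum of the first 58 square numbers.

66729

Σ_{i=1}^{58} i² = 58·59·117/6 = 66729.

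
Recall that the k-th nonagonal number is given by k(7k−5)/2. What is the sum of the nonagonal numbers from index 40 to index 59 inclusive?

171370

Σ i(7i−5)/2 = (7Σi² − 5Σi) / 2 over i = 40..59.
Σi = 1770 − 780 = 990 and Σi² = 70210 − 20540 = 49670.
(7·49670 − 5·990) / 2 = 342740/2 = 171370.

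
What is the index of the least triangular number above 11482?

152

Solve n(n+1)/2 > 11482 for integer n.
The largest n with value ≤ 11482 is 151 (since 11476 ≤ 11482 < 11628), so the first above is n = 152, value 11628.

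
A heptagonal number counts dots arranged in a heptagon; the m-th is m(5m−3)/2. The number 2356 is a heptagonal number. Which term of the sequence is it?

31

Set n(5n−3)/2 = 2356, giving 5n² − 3n − 4712 = 0.
So n = (3 + 307) / 10 = 310/10 = 31.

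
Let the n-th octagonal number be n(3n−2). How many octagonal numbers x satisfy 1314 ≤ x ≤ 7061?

27

The n-th octagonal number is n(3n−2).
Smallest index with value ≥ 1314: n = 22 (giving 1408).
Largest index with value ≤ 7061: n = 48 (giving 6816).
Indices 22 through 48: 27 terms.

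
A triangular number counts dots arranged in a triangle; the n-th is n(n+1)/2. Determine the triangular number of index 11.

11·12/2 = 132/2 = 66.

66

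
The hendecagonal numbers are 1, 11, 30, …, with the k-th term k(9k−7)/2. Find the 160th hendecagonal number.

114640

160·(9·160 − 7)/2 = 160·1433/2 = 114640.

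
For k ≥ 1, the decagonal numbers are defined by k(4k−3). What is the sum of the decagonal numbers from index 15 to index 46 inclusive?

127056

Σ i(4i−3) = 4Σi² − 3Σi over i = 15..46.
Σi = 1081 − 105 = 976 and Σi² = 33511 − 1015 = 32496.
4·32496 − 3·976 = 127056.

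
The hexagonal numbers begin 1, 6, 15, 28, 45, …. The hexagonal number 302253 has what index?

389

Set n(2n−1) = 302253, giving 2n² − n − 302253 = 0.
So n = (1 + 1555) / 4 = 1556/4 = 389.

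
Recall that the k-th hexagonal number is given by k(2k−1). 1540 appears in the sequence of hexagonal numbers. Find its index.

28

Set n(2n−1) = 1540, giving 2n² − n − 1540 = 0.
The discriminant is 1 + 8·1540 = 12321, and √12321 = 111.
So n = (1 + 111) / 4 = 112/4 = 28.
Check: 28·(2·28 − 1) = 1540. ✓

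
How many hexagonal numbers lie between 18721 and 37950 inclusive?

The n-th hexagonal number is n(2n−1).
Smallest index with value ≥ 18721: n = 97 (giving 18721).
Largest index with value ≤ 37950: n = 138 (giving 37950).
Indices 97 through 138: 42 terms.

42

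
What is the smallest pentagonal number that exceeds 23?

35

Solve n(3n−1)/2 > 23 for integer n.
The largest n with value ≤ 23 is 4 (since 22 ≤ 23 < 35), so the first above is n = 5, value 35.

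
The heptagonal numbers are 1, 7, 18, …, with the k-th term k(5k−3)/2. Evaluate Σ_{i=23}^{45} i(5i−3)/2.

Σ i(5i−3)/2 = (5Σi² − 3Σi) / 2 over i = 23..45.
Σi = 1035 − 253 = 782 and Σi² = 31395 − 3795 = 27600.
(5·27600 − 3·782) / 2 = 135654/2 = 67827.

67827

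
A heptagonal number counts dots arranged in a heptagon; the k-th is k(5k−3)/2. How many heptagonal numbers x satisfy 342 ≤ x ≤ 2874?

The n-th heptagonal number is n(5n−3)/2.
Smallest index with value ≥ 342: n = 12 (giving 342).
Largest index with value ≤ 2874: n = 34 (giving 2839).
Indices 12 through 34: 23 terms.

23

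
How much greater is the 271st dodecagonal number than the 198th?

170893

271·(5·271 − 4) = 366121 and 198·(5·198 − 4) = 195228.
Difference: 366121 − 195228 = 170893.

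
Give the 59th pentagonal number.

59·(3·59 − 1)/2 = 59·176/2 = 59·88 = 5192.

5192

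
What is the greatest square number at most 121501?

Solve n² ≤ 121501 for integer n.
n = 348 gives 121104 ≤ 121501, while n = 349 gives 121801 > 121501; so the answer is 121104.

121104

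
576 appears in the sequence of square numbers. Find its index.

We need n² = 576, so n = √576 = 24.

24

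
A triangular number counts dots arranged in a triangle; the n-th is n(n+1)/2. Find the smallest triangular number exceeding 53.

Solve n(n+1)/2 > 53 for integer n.
The largest n with value ≤ 53 is 9 (since 45 ≤ 53 < 55), so the first above is n = 10, value 55.

55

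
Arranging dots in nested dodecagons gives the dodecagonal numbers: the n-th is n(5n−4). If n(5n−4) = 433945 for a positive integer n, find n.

295

Set n(5n−4) = 433945, giving 5n² − 4n − 433945 = 0.
The discriminant is 16 + 20·433945 = 8678916, and √8678916 = 2946.
So n = (4 + 2946) / 10 = 2950/10 = 295.
Check: 295·(5·295 − 4) = 433945. ✓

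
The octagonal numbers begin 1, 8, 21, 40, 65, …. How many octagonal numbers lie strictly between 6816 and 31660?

55

The n-th octagonal number is n(3n−2).
Smallest index with value > 6816: n = 49 (giving 7105).
Largest index with value < 31660: n = 103 (giving 31621).
Indices 49 through 103: 55 terms.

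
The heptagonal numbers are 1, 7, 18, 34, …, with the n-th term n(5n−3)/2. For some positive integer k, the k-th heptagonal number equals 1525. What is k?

Set n(5n−3)/2 = 1525, giving 5n² − 3n − 3050 = 0.
The discriminant is 9 + 40·1525 = 61009, and √61009 = 247.
So n = (3 + 247) / 10 = 250/10 = 25.
Check: 25·(5·25 − 3)/2 = 1525. ✓

25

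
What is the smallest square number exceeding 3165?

3249

Solve n² > 3165 for integer n.
The largest n with value ≤ 3165 is 56 (since 3136 ≤ 3165 < 3249), so the first above is n = 57, value 3249.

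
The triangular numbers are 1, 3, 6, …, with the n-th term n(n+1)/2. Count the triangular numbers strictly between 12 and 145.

The n-th triangular number is n(n+1)/2.
Smallest index with value > 12: n = 5 (giving 15).
Largest index with value < 145: n = 16 (giving 136).
Indices 5 through 16: 12 terms.

12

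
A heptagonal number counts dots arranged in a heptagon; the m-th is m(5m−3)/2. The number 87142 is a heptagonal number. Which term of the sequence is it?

Set n(5n−3)/2 = 87142, giving 5n² − 3n − 174284 = 0.
The discriminant is 9 + 40·87142 = 3485689, and √3485689 = 1867.
So n = (3 + 1867) / 10 = 1870/10 = 187.

187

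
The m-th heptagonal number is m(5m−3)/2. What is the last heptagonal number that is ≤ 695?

616

Solve n(5n−3)/2 ≤ 695 for integer n.
n = 16 gives 616 ≤ 695, while n = 17 gives 697 > 695; so the answer is 616.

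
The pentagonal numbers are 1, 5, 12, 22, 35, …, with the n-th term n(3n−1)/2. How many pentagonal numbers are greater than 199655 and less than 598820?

The n-th pentagonal number is n(3n−1)/2.
Smallest index with value > 199655: n = 366 (giving 200751).
Largest index with value < 598820: n = 631 (giving 596926).
Indices 366 through 631: 266 terms.

266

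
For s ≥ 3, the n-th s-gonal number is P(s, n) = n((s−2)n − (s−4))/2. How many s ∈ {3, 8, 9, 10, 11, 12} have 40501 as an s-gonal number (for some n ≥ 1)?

s = 3: P(3, 284) = 40470 and P(3, 285) = 40755; 40501 is not s-gonal.
s = 8: P(8, 116) = 40136 and P(8, 117) = 40833; 40501 is not s-gonal.
s = 9: P(9, 107) = 39804 and P(9, 108) = 40554; 40501 is not s-gonal.
s = 10: P(10, 101) = 40501. ✓
s = 11: P(11, 95) = 40280 and P(11, 96) = 41136; 40501 is not s-gonal.
s = 12: P(12, 90) = 40140 and P(12, 91) = 41041; 40501 is not s-gonal.
Hits: s ∈ {10} → 1.

1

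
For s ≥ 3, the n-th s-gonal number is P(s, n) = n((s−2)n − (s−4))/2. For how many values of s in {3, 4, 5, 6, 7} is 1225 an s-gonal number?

3

s = 3: P(3, 49) = 1225. ✓
s = 4: P(4, 35) = 1225. ✓
s = 5: P(5, 28) = 1162 and P(5, 29) = 1247; 1225 is not s-gonal.
s = 6: P(6, 25) = 1225. ✓
s = 7: P(7, 22) = 1177 and P(7, 23) = 1288; 1225 is not s-gonal.
Hits: s ∈ {3, 4, 6} → 3.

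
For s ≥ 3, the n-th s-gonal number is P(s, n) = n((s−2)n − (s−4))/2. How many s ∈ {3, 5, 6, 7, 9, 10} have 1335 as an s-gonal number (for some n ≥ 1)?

1

s = 3: P(3, 51) = 1326 and P(3, 52) = 1378; 1335 is not s-gonal.
s = 5: P(5, 30) = 1335. ✓
s = 6: P(6, 26) = 1326 and P(6, 27) = 1431; 1335 is not s-gonal.
s = 7: P(7, 23) = 1288 and P(7, 24) = 1404; 1335 is not s-gonal.
s = 9: P(9, 19) = 1216 and P(9, 20) = 1350; 1335 is not s-gonal.
s = 10: P(10, 18) = 1242 and P(10, 19) = 1387; 1335 is not s-gonal.
Hits: s ∈ {5} → 1.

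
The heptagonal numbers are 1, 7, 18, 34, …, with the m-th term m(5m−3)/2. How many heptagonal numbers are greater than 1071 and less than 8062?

36

The n-th heptagonal number is n(5n−3)/2.
Smallest index with value > 1071: n = 22 (giving 1177).
Largest index with value < 8062: n = 57 (giving 8037).
Indices 22 through 57: 36 terms.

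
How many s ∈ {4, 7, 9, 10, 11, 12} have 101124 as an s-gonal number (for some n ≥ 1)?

1

s = 4: P(4, 318) = 101124. ✓
s = 7: P(7, 201) = 100701 and P(7, 202) = 101707; 101124 is not s-gonal.
s = 9: P(9, 170) = 100725 and P(9, 171) = 101916; 101124 is not s-gonal.
s = 10: P(10, 159) = 100647 and P(10, 160) = 101920; 101124 is not s-gonal.
s = 11: P(11, 150) = 100725 and P(11, 151) = 102076; 101124 is not s-gonal.
s = 12: P(12, 142) = 100252 and P(12, 143) = 101673; 101124 is not s-gonal.
Hits: s ∈ {4} → 1.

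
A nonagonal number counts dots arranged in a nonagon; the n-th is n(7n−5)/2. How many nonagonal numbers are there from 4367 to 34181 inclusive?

64

The n-th nonagonal number is n(7n−5)/2.
Smallest index with value ≥ 4367: n = 36 (giving 4446).
Largest index with value ≤ 34181: n = 99 (giving 34056).
Indices 36 through 99: 64 terms.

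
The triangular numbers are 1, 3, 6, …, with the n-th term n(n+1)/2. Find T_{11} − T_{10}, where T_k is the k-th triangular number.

Consecutive triangular numbers differ by n: T_{11} − T_{10} = 11.

11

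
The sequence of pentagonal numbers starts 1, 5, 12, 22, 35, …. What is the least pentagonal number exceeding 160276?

161212

Solve n(3n−1)/2 > 160276 for integer n.
The largest n with value ≤ 160276 is 327 (since 160230 ≤ 160276 < 161212), so the first above is n = 328, value 161212.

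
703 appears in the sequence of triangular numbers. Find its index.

37

Set n(n+1)/2 = 703, giving n² + n − 1406 = 0.
So n = (-1 + 75) / 2 = 74/2 = 37.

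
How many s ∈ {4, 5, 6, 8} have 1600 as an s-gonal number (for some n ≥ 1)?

s = 4: P(4, 40) = 1600. ✓
s = 5: P(5, 32) = 1520 and P(5, 33) = 1617; 1600 is not s-gonal.
s = 6: P(6, 28) = 1540 and P(6, 29) = 1653; 1600 is not s-gonal.
s = 8: P(8, 23) = 1541 and P(8, 24) = 1680; 1600 is not s-gonal.
Hits: s ∈ {4} → 1.

1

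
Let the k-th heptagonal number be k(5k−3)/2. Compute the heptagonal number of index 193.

193·(5·193 − 3)/2 = 193·962/2 = 193·481 = 92833.

92833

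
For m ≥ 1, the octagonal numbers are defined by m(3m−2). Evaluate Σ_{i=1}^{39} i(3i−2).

Σ i(3i−2) = 3Σi² − 2Σi over i = 1..39.
Σi = 780 and Σi² = 20540.
3·20540 − 2·780 = 60060.

60060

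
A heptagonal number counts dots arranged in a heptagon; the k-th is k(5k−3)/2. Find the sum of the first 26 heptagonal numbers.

Σ i(5i−3)/2 = (5Σi² − 3Σi) / 2 over i = 1..26.
Σi = 351 and Σi² = 6201.
(5·6201 − 3·351) / 2 = 29952/2 = 14976.

14976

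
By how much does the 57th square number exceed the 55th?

224

57² = 3249 and 55² = 3025.
Difference: 3249 − 3025 = 224.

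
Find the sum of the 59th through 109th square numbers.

370906

Σ_{i=59}^{109} i² = 437635 − 66729 = 370906.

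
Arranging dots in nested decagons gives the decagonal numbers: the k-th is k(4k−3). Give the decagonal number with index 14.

The 14th decagonal number is n(4n−3) with n = 14.
14·(4·14 − 3) = 14·53 = 742.

742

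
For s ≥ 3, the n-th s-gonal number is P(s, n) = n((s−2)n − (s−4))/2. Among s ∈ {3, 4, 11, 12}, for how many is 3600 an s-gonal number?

s = 3: P(3, 84) = 3570 and P(3, 85) = 3655; 3600 is not s-gonal.
s = 4: P(4, 60) = 3600. ✓
s = 11: P(11, 28) = 3430 and P(11, 29) = 3683; 3600 is not s-gonal.
s = 12: P(12, 27) = 3537 and P(12, 28) = 3808; 3600 is not s-gonal.
Hits: s ∈ {4} → 1.

1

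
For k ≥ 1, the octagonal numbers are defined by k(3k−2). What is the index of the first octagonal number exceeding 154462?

Solve n(3n−2) > 154462 for integer n.
The largest n with value ≤ 154462 is 227 (since 154133 ≤ 154462 < 155496), so the first above is n = 228, value 155496.

228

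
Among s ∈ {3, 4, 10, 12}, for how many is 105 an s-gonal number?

2

s = 3: P(3, 14) = 105. ✓
s = 4: P(4, 10) = 100 and P(4, 11) = 121; 105 is not s-gonal.
s = 10: P(10, 5) = 85 and P(10, 6) = 126; 105 is not s-gonal.
s = 12: P(12, 5) = 105. ✓
Hits: s ∈ {3, 12} → 2.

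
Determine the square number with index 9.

The 9th square number is n² with n = 9.
9² = 81.

81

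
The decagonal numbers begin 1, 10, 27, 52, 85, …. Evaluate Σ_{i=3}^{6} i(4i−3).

290

Σ i(4i−3) = 4Σi² − 3Σi over i = 3..6.
Σi = 21 − 3 = 18 and Σi² = 91 − 5 = 86.
4·86 − 3·18 = 290.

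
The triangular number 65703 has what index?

362

Set n(n+1)/2 = 65703, giving n² + n − 131406 = 0.
So n = (-1 + 725) / 2 = 724/2 = 362.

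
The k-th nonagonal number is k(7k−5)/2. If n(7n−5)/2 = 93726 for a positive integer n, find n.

Set n(7n−5)/2 = 93726, giving 7n² − 5n − 187452 = 0.
So n = (5 + 2291) / 14 = 2296/14 = 164.

164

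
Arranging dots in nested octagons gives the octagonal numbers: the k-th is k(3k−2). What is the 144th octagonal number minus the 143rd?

859

Consecutive octagonal numbers differ by 6n − 5: here 6·144 − 5 = 859.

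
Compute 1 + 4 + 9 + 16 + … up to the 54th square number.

Σ_{i=1}^{54} i² = 54·55·109/6 = 53955.

53955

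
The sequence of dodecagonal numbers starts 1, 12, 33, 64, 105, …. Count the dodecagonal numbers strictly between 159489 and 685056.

The n-th dodecagonal number is n(5n−4).
Smallest index with value > 159489: n = 180 (giving 161280).
Largest index with value < 685056: n = 370 (giving 683020).
Indices 180 through 370: 191 terms.

191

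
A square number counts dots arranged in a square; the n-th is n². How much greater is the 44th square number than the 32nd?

912

44² = 1936 and 32² = 1024.
Difference: 1936 − 1024 = 912.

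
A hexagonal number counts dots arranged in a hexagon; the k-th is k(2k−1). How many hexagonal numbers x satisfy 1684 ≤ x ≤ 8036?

The n-th hexagonal number is n(2n−1).
Smallest index with value ≥ 1684: n = 30 (giving 1770).
Largest index with value ≤ 8036: n = 63 (giving 7875).
Indices 30 through 63: 34 terms.

34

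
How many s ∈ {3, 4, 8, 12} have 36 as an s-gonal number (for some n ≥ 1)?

s = 3: P(3, 8) = 36. ✓
s = 4: P(4, 6) = 36. ✓
s = 8: P(8, 3) = 21 and P(8, 4) = 40; 36 is not s-gonal.
s = 12: P(12, 3) = 33 and P(12, 4) = 64; 36 is not s-gonal.
Hits: s ∈ {3, 4} → 2.

2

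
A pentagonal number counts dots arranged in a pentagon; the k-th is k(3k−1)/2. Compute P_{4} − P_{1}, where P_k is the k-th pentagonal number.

21

4·(3·4 − 1)/2 = 22 and 1·(3·1 − 1)/2 = 1.
Difference: 22 − 1 = 21.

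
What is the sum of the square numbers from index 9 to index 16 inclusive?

1292

Σ_{i=9}^{16} i² = 1496 − 204 = 1292.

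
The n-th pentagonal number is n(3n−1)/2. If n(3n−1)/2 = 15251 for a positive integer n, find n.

Set n(3n−1)/2 = 15251, giving 3n² − n − 30502 = 0.
The discriminant is 1 + 24·15251 = 366025, and √366025 = 605.
So n = (1 + 605) / 6 = 606/6 = 101.

101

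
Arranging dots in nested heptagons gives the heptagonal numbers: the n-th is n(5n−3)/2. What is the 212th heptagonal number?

112042

The 212th heptagonal number is n(5n−3)/2 with n = 212.
212·(5·212 − 3)/2 = 212·1057/2 = 112042.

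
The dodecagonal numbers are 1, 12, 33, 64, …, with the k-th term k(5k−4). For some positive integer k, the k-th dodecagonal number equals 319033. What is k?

Set n(5n−4) = 319033, giving 5n² − 4n − 319033 = 0.
The discriminant is 16 + 20·319033 = 6380676, and √6380676 = 2526.
So n = (4 + 2526) / 10 = 2530/10 = 253.

253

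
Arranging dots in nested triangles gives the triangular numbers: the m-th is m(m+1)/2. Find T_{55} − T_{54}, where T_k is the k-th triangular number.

Consecutive triangular numbers differ by n: T_{55} − T_{54} = 55.

55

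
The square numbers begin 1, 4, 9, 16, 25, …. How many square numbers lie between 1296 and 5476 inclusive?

39

The n-th square number is n².
Smallest index with value ≥ 1296: n = 36 (giving 1296).
Largest index with value ≤ 5476: n = 74 (giving 5476).
Indices 36 through 74: 39 terms.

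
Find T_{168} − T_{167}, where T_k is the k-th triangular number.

Consecutive triangular numbers differ by n: T_{168} − T_{167} = 168.

168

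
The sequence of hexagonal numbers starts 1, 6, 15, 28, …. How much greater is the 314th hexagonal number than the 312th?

314·(2·314 − 1) = 196878 and 312·(2·312 − 1) = 194376.
Difference: 196878 − 194376 = 2502.

2502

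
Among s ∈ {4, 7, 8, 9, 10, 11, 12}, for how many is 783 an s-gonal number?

1

s = 4: P(4, 27) = 729 and P(4, 28) = 784; 783 is not s-gonal.
s = 7: P(7, 18) = 783. ✓
s = 8: P(8, 16) = 736 and P(8, 17) = 833; 783 is not s-gonal.
s = 9: P(9, 15) = 750 and P(9, 16) = 856; 783 is not s-gonal.
s = 10: P(10, 14) = 742 and P(10, 15) = 855; 783 is not s-gonal.
s = 11: P(11, 13) = 715 and P(11, 14) = 833; 783 is not s-gonal.
s = 12: P(12, 12) = 672 and P(12, 13) = 793; 783 is not s-gonal.
Hits: s ∈ {7} → 1.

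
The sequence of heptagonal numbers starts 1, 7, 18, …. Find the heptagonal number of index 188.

88078

188·(5·188 − 3)/2 = 188·937/2 = 88078.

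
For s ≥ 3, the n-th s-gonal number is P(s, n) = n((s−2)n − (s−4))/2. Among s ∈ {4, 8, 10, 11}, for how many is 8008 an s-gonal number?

1

s = 4: P(4, 89) = 7921 and P(4, 90) = 8100; 8008 is not s-gonal.
s = 8: P(8, 52) = 8008. ✓
s = 10: P(10, 45) = 7965 and P(10, 46) = 8326; 8008 is not s-gonal.
s = 11: P(11, 42) = 7791 and P(11, 43) = 8170; 8008 is not s-gonal.
Hits: s ∈ {8} → 1.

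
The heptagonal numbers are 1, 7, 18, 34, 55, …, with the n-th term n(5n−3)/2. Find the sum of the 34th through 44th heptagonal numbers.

41459

Σ i(5i−3)/2 = (5Σi² − 3Σi) / 2 over i = 34..44.
Σi = 990 − 561 = 429 and Σi² = 29370 − 12529 = 16841.
(5·16841 − 3·429) / 2 = 82918/2 = 41459.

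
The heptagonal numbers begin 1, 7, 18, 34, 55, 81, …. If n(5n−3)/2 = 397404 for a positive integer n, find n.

Set n(5n−3)/2 = 397404, giving 5n² − 3n − 794808 = 0.
The discriminant is 9 + 40·397404 = 15896169, and √15896169 = 3987.
So n = (3 + 3987) / 10 = 3990/10 = 399.

399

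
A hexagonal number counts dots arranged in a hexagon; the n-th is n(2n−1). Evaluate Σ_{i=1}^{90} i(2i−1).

Σ i(2i−1) = 2Σi² − Σi over i = 1..90.
Σi = 4095 and Σi² = 247065.
2·247065 − 1·4095 = 490035.

490035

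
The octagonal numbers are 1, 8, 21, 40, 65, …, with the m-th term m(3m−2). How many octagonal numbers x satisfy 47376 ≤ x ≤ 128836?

82

The n-th octagonal number is n(3n−2).
Smallest index with value ≥ 47376: n = 126 (giving 47376).
Largest index with value ≤ 128836: n = 207 (giving 128133).
Indices 126 through 207: 82 terms.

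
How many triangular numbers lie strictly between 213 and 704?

17

The n-th triangular number is n(n+1)/2.
Smallest index with value > 213: n = 21 (giving 231).
Largest index with value < 704: n = 37 (giving 703).
Indices 21 through 37: 17 terms.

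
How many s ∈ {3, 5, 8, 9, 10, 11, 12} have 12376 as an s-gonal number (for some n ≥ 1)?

2

s = 3: P(3, 156) = 12246 and P(3, 157) = 12403; 12376 is not s-gonal.
s = 5: P(5, 91) = 12376. ✓
s = 8: P(8, 64) = 12160 and P(8, 65) = 12545; 12376 is not s-gonal.
s = 9: P(9, 59) = 12036 and P(9, 60) = 12450; 12376 is not s-gonal.
s = 10: P(10, 56) = 12376. ✓
s = 11: P(11, 52) = 11986 and P(11, 53) = 12455; 12376 is not s-gonal.
s = 12: P(12, 50) = 12300 and P(12, 51) = 12801; 12376 is not s-gonal.
Hits: s ∈ {5, 10} → 2.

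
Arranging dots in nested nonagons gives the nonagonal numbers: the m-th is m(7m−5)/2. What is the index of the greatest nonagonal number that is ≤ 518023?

Solve n(7n−5)/2 ≤ 518023 for integer n.
n = 385 gives 517825 ≤ 518023, while n = 386 gives 520521 > 518023; so the answer is index 385.

385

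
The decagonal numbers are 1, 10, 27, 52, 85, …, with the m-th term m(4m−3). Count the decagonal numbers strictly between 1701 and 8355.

25

The n-th decagonal number is n(4n−3).
Smallest index with value > 1701: n = 22 (giving 1870).
Largest index with value < 8355: n = 46 (giving 8326).
Indices 22 through 46: 25 terms.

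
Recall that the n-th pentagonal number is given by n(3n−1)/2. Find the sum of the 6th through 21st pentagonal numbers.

Σ i(3i−1)/2 = (3Σi² − Σi) / 2 over i = 6..21.
Σi = 231 − 15 = 216 and Σi² = 3311 − 55 = 3256.
(3·3256 − 1·216) / 2 = 9552/2 = 4776.

4776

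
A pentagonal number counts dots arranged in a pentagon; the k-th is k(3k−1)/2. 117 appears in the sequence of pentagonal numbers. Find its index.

Set n(3n−1)/2 = 117, giving 3n² − n − 234 = 0.
The discriminant is 1 + 24·117 = 2809, and √2809 = 53.
So n = (1 + 53) / 6 = 54/6 = 9.
Check: 9·(3·9 − 1)/2 = 117. ✓

9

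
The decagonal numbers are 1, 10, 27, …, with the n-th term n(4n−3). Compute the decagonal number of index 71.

19951

The 71st decagonal number is n(4n−3) with n = 71.
71·(4·71 − 3) = 71·281 = 19951.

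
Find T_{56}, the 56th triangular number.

1596

The 56th triangular number is n(n+1)/2 with n = 56.
56·57/2 = 3192/2 = 1596.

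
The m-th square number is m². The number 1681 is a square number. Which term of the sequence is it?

41

We need n² = 1681, so n = √1681 = 41.
Check: 41² = 1681. ✓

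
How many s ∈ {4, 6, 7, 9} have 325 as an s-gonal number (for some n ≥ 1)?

2

s = 4: P(4, 18) = 324 and P(4, 19) = 361; 325 is not s-gonal.
s = 6: P(6, 13) = 325. ✓
s = 7: P(7, 11) = 286 and P(7, 12) = 342; 325 is not s-gonal.
s = 9: P(9, 10) = 325. ✓
Hits: s ∈ {6, 9} → 2.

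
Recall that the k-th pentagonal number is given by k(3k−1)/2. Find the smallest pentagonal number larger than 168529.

Solve n(3n−1)/2 > 168529 for integer n.
The largest n with value ≤ 168529 is 335 (since 168170 ≤ 168529 < 169176), so the first above is n = 336, value 169176.

169176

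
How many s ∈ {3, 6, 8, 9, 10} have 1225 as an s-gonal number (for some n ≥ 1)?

2

s = 3: P(3, 49) = 1225. ✓
s = 6: P(6, 25) = 1225. ✓
s = 8: P(8, 20) = 1160 and P(8, 21) = 1281; 1225 is not s-gonal.
s = 9: P(9, 19) = 1216 and P(9, 20) = 1350; 1225 is not s-gonal.
s = 10: P(10, 17) = 1105 and P(10, 18) = 1242; 1225 is not s-gonal.
Hits: s ∈ {3, 6} → 2.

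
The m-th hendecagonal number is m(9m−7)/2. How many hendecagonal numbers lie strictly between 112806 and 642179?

The n-th hendecagonal number is n(9n−7)/2.
Smallest index with value > 112806: n = 159 (giving 113208).
Largest index with value < 642179: n = 378 (giving 641655).
Indices 159 through 378: 220 terms.

220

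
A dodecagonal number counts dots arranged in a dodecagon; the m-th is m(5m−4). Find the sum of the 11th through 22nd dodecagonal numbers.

16258

Σ i(5i−4) = 5Σi² − 4Σi over i = 11..22.
Σi = 253 − 55 = 198 and Σi² = 3795 − 385 = 3410.
5·3410 − 4·198 = 16258.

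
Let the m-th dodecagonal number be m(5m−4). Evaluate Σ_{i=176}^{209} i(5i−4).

6289745

Σ i(5i−4) = 5Σi² − 4Σi over i = 176..209.
Σi = 21945 − 15400 = 6545 and Σi² = 3064985 − 1801800 = 1263185.
5·1263185 − 4·6545 = 6289745.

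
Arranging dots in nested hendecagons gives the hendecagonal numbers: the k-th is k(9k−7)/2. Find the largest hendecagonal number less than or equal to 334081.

Solve n(9n−7)/2 ≤ 334081 for integer n.
n = 272 gives 331976 ≤ 334081, while n = 273 gives 334425 > 334081; so the answer is 331976.

331976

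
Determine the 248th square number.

The 248th square number is n² with n = 248.
248² = 61504.

61504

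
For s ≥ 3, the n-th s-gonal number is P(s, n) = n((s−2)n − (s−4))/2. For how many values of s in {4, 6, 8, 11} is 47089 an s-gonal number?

1

s = 4: P(4, 217) = 47089. ✓
s = 6: P(6, 153) = 46665 and P(6, 154) = 47278; 47089 is not s-gonal.
s = 8: P(8, 125) = 46625 and P(8, 126) = 47376; 47089 is not s-gonal.
s = 11: P(11, 102) = 46461 and P(11, 103) = 47380; 47089 is not s-gonal.
Hits: s ∈ {4} → 1.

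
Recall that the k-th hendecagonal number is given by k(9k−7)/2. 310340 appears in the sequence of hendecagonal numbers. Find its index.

263

Set n(9n−7)/2 = 310340, giving 9n² − 7n − 620680 = 0.
The discriminant is 49 + 72·310340 = 22344529, and √22344529 = 4727.
So n = (7 + 4727) / 18 = 4734/18 = 263.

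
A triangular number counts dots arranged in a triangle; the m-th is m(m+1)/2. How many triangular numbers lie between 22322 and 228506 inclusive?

465

The n-th triangular number is n(n+1)/2.
Smallest index with value ≥ 22322: n = 211 (giving 22366).
Largest index with value ≤ 228506: n = 675 (giving 228150).
Indices 211 through 675: 465 terms.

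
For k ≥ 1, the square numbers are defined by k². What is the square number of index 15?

The 15th square number is n² with n = 15.
15² = 225.

225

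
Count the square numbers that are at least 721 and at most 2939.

28

The n-th square number is n².
Smallest index with value ≥ 721: n = 27 (giving 729).
Largest index with value ≤ 2939: n = 54 (giving 2916).
Indices 27 through 54: 28 terms.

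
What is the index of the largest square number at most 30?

5

Solve n² ≤ 30 for integer n.
n = 5 gives 25 ≤ 30, while n = 6 gives 36 > 30; so the answer is index 5.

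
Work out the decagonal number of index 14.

742

The 14th decagonal number is n(4n−3) with n = 14.
14·(4·14 − 3) = 14·53 = 742.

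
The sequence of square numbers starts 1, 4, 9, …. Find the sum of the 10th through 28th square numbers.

Σ_{i=10}^{28} i² = 7714 − 285 = 7429.

7429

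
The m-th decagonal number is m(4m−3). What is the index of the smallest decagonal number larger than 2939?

Solve n(4n−3) > 2939 for integer n.
The largest n with value ≤ 2939 is 27 (since 2835 ≤ 2939 < 3052), so the first above is n = 28, value 3052.

28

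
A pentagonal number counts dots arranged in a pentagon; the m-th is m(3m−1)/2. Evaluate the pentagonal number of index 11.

11·(3·11 − 1)/2 = 11·32/2 = 11·16 = 176.

176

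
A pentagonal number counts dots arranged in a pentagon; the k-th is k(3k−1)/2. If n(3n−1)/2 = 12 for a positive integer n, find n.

3

Set n(3n−1)/2 = 12, giving 3n² − n − 24 = 0.
The discriminant is 1 + 24·12 = 289, and √289 = 17.
So n = (1 + 17) / 6 = 18/6 = 3.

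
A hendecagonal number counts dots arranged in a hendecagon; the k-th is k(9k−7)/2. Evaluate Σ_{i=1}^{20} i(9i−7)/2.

12180

Σ i(9i−7)/2 = (9Σi² − 7Σi) / 2 over i = 1..20.
Σi = 210 and Σi² = 2870.
(9·2870 − 7·210) / 2 = 24360/2 = 12180.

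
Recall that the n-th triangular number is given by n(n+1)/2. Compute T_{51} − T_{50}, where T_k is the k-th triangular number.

51

Consecutive triangular numbers differ by n: T_{51} − T_{50} = 51.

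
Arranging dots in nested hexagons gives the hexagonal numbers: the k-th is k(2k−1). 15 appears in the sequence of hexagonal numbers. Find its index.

3

Set n(2n−1) = 15, giving 2n² − n − 15 = 0.
The discriminant is 1 + 8·15 = 121, and √121 = 11.
So n = (1 + 11) / 4 = 12/4 = 3.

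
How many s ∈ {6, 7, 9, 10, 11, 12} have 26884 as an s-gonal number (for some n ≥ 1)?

s = 6: P(6, 116) = 26796 and P(6, 117) = 27261; 26884 is not s-gonal.
s = 7: P(7, 104) = 26884. ✓
s = 9: P(9, 88) = 26884. ✓
s = 10: P(10, 82) = 26650 and P(10, 83) = 27307; 26884 is not s-gonal.
s = 11: P(11, 77) = 26411 and P(11, 78) = 27105; 26884 is not s-gonal.
s = 12: P(12, 73) = 26353 and P(12, 74) = 27084; 26884 is not s-gonal.
Hits: s ∈ {7, 9} → 2.

2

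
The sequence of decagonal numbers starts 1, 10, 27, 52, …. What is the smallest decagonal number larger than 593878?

594826

Solve n(4n−3) > 593878 for integer n.
The largest n with value ≤ 593878 is 385 (since 591745 ≤ 593878 < 594826), so the first above is n = 386, value 594826.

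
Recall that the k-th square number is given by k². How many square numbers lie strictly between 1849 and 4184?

The n-th square number is n².
Smallest index with value > 1849: n = 44 (giving 1936).
Largest index with value < 4184: n = 64 (giving 4096).
Indices 44 through 64: 21 terms.

21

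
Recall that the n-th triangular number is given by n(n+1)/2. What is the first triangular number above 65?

Solve n(n+1)/2 > 65 for integer n.
The largest n with value ≤ 65 is 10 (since 55 ≤ 65 < 66), so the first above is n = 11, value 66.

66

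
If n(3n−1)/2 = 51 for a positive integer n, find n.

6

Set n(3n−1)/2 = 51, giving 3n² − n − 102 = 0.
The discriminant is 1 + 24·51 = 1225, and √1225 = 35.
So n = (1 + 35) / 6 = 36/6 = 6.
Check: 6·(3·6 − 1)/2 = 51. ✓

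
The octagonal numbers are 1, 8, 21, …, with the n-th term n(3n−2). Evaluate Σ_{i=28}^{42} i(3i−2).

54915

Σ i(3i−2) = 3Σi² − 2Σi over i = 28..42.
Σi = 903 − 378 = 525 and Σi² = 25585 − 6930 = 18655.
3·18655 − 2·525 = 54915.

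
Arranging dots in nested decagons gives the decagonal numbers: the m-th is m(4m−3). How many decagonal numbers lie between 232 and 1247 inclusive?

11

The n-th decagonal number is n(4n−3).
Smallest index with value ≥ 232: n = 8 (giving 232).
Largest index with value ≤ 1247: n = 18 (giving 1242).
Indices 8 through 18: 11 terms.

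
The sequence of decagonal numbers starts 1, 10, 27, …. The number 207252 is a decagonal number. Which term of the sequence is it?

Set n(4n−3) = 207252, giving 4n² − 3n − 207252 = 0.
So n = (3 + 1821) / 8 = 1824/8 = 228.
Check: 228·(4·228 − 3) = 207252. ✓

228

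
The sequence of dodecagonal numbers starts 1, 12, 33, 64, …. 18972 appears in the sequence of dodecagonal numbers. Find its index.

Set n(5n−4) = 18972, giving 5n² − 4n − 18972 = 0.
The discriminant is 16 + 20·18972 = 379456, and √379456 = 616.
So n = (4 + 616) / 10 = 620/10 = 62.

62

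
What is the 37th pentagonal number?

2035

The 37th pentagonal number is n(3n−1)/2 with n = 37.
37·(3·37 − 1)/2 = 37·110/2 = 37·55 = 2035.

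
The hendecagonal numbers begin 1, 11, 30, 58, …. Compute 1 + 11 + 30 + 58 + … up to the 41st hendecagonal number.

Σ i(9i−7)/2 = (9Σi² − 7Σi) / 2 over i = 1..41.
Σi = 861 and Σi² = 23821.
(9·23821 − 7·861) / 2 = 208362/2 = 104181.

104181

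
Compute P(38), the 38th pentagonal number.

2147

The 38th pentagonal number is n(3n−1)/2 with n = 38.
38·(3·38 − 1)/2 = 38·113/2 = 2147.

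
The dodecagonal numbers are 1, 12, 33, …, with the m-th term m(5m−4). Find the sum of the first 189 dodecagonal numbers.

11269755

Σ i(5i−4) = 5Σi² − 4Σi over i = 1..189.
Σi = 17955 and Σi² = 2268315.
5·2268315 − 4·17955 = 11269755.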